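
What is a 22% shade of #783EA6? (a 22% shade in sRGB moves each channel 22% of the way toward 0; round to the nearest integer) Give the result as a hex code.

#783EA6 is rgb(120, 62, 166).
Lerp each channel 22% toward 0:
  R: 120 + 0.22×(0−120) = 120 − 26.4 = 93.6 → 94
  G: 62 − 13.64 = 48.36 → 48
  B: 166 + 0.22×(0−166) = 166 − 36.52 = 129.48 → 129
rgb(94, 48, 129) = #5E3081.

#5E3081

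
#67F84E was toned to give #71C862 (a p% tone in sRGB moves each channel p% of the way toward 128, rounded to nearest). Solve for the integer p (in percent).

40%

#67F84E is rgb(103, 248, 78); #71C862 is rgb(113, 200, 98).
On the G channel (widest range): 200 ≈ 248 + (p/100)(128 − 248), so p ≈ 100×(200 − 248)/(128 − 248) = -4800/-120 = 40.00.
p = 40 reproduces all three channels after rounding.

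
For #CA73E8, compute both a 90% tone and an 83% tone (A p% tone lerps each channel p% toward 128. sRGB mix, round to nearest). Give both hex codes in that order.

#877F8A, #8D7E92

#CA73E8 is rgb(202, 115, 232).
90% tone:
  R: 202 − 66.6 = 135.4 → 135
  G: 115 + 0.9×(128−115) = 115 + 11.7 = 126.7 → 127
  B: 232 + 0.9×(128−232) = 232 − 93.6 = 138.4 → 138
  → #877F8A
83% tone:
  R: 202 − 61.42 = 140.58 → 141
  G: 115 + 10.79 = 125.79 → 126
  B: 232 + 0.83×(128−232) = 232 − 86.32 = 145.68 → 146
  → #8D7E92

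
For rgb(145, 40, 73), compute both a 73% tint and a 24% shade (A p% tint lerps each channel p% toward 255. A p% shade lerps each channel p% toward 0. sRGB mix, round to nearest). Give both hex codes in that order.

73% tint:
  R: 145 + 0.73×(255−145) = 145 + 80.3 = 225.3 → 225
  G: 40 + 156.95 = 196.95 → 197
  B: 73 + 0.73×(255−73) = 73 + 132.86 = 205.86 → 206
  → #E1C5CE
24% shade:
  R: 145 + 0.24×(0−145) = 145 − 34.8 = 110.2 → 110
  G: 40 − 9.6 = 30.4 → 30
  B: 73 − 17.52 = 55.48 → 55
  → #6E1E37

#E1C5CE, #6E1E37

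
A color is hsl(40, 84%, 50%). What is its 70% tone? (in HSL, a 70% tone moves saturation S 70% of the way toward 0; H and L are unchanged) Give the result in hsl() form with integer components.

hsl(40, 25%, 50%)

S moves 70% from 84 toward 0: 84 − 58.8 = 25.2 → 25.
H and L are unchanged.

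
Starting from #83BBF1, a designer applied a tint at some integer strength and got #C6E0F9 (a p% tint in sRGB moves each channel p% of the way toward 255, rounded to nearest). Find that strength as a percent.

#83BBF1 is rgb(131, 187, 241); #C6E0F9 is rgb(198, 224, 249).
On the R channel (widest range): 198 ≈ 131 + (p/100)(255 − 131), so p ≈ 100×(198 − 131)/(255 − 131) = 6700/124 = 54.03.
p = 54 reproduces all three channels after rounding.

54%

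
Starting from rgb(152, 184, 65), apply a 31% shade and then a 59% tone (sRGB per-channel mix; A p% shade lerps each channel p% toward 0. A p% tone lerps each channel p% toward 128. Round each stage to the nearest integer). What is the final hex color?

Per channel, c → c + 0.31(0 − c):
  R: 152 + 0.31×(0−152) = 152 − 47.12 = 104.88 → 105
  G: 184 + 0.31×(0−184) = 184 − 57.04 = 126.96 → 127
  B: 65 + 0.31×(0−65) = 65 − 20.15 = 44.85 → 45
After the shade: rgb(105, 127, 45) = #697F2D.
Lerp each channel 59% toward 128:
  R: 105 + 0.59×(128−105) = 105 + 13.57 = 118.57 → 119
  G: 127 + 0.59×(128−127) = 127 + 0.59 = 127.59 → 128
  B: 45 + 0.59×(128−45) = 45 + 48.97 = 93.97 → 94
rgb(119, 128, 94) = #77805E.

#77805E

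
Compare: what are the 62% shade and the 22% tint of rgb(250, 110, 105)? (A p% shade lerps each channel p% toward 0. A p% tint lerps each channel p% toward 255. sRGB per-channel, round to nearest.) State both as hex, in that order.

62% shade:
  R: 250 + 0.62×(0−250) = 250 − 155 = 95 → 95
  G: 110 + 0.62×(0−110) = 110 − 68.2 = 41.8 → 42
  B: 105 + 0.62×(0−105) = 105 − 65.1 = 39.9 → 40
  → #5f2a28
22% tint:
  R: 250 + 0.22×(255−250) = 250 + 1.1 = 251.1 → 251
  G: 110 + 31.9 = 141.9 → 142
  B: 105 + 33 = 138 → 138
  → #fb8e8a

#5f2a28, #fb8e8a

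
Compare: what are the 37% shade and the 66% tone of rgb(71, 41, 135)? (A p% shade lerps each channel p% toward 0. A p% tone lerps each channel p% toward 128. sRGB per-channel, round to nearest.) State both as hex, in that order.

37% shade:
  R: 71 + 0.37×(0−71) = 71 − 26.27 = 44.73 → 45
  G: 41 − 15.17 = 25.83 → 26
  B: 135 − 49.95 = 85.05 → 85
  → #2d1a55
66% tone:
  R: 71 + 37.62 = 108.62 → 109
  G: 41 + 57.42 = 98.42 → 98
  B: 135 − 4.62 = 130.38 → 130
  → #6d6282

#2d1a55, #6d6282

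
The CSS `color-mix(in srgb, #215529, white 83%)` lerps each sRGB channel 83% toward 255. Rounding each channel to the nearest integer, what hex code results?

#215529 is rgb(33, 85, 41).
Lerp each channel 83% toward 255:
  R: 33 + 0.83×(255−33) = 33 + 184.26 = 217.26 → 217
  G: 85 + 141.1 = 226.1 → 226
  B: 41 + 177.62 = 218.62 → 219
rgb(217, 226, 219) = #D9E2DB.

#D9E2DB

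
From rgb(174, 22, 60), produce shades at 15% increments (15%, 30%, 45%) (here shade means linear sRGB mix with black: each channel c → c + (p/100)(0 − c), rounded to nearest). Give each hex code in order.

#941333, #7a0f2a, #600c21

15%: (174 − 26.1 = 147.9→148, 22 − 3.3 = 18.7→19, 60 − 9 = 51→51) → #941333
30%: (174 − 52.2 = 121.8→122, 22 − 6.6 = 15.4→15, 60 − 18 = 42→42) → #7a0f2a
45%: (174 − 78.3 = 95.7→96, 22 − 9.9 = 12.1→12, 60 − 27 = 33→33) → #600c21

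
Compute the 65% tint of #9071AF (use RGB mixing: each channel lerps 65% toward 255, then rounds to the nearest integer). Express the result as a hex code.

#9071AF is rgb(144, 113, 175).
A 65% tint moves each channel 65% toward 255:
  R: 144 + 0.65×(255−144) = 144 + 72.15 = 216.15 → 216
  G: 113 + 0.65×(255−113) = 113 + 92.3 = 205.3 → 205
  B: 175 + 0.65×(255−175) = 175 + 52 = 227 → 227
rgb(216, 205, 227) = #D8CDE3.

#D8CDE3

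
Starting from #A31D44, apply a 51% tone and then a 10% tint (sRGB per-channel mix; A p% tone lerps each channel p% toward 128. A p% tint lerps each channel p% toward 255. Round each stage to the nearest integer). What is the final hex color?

#A31D44 is rgb(163, 29, 68).
Lerp each channel 51% toward 128:
  R: 163 + 0.51×(128−163) = 163 − 17.85 = 145.15 → 145
  G: 29 + 0.51×(128−29) = 29 + 50.49 = 79.49 → 79
  B: 68 + 0.51×(128−68) = 68 + 30.6 = 98.6 → 99
After the tone: rgb(145, 79, 99) = #914F63.
A 10% tint moves each channel 10% toward 255:
  R: 145 + 0.1×(255−145) = 145 + 11 = 156 → 156
  G: 79 + 17.6 = 96.6 → 97
  B: 99 + 15.6 = 114.6 → 115
rgb(156, 97, 115) = #9C6173.

#9C6173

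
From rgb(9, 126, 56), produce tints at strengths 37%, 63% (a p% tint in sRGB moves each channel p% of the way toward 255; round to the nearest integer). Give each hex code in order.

37%: (9 + 91.02 = 100.02→100, 126 + 47.73 = 173.73→174, 56 + 73.63 = 129.63→130) → #64ae82
63%: (9 + 154.98 = 163.98→164, 126 + 81.27 = 207.27→207, 56 + 125.37 = 181.37→181) → #a4cfb5

#64ae82, #a4cfb5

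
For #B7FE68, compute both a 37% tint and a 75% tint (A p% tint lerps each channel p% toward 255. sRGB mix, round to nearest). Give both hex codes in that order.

#B7FE68 is rgb(183, 254, 104).
37% tint:
  R: 183 + 0.37×(255−183) = 183 + 26.64 = 209.64 → 210
  G: 254 + 0.37 = 254.37 → 254
  B: 104 + 0.37×(255−104) = 104 + 55.87 = 159.87 → 160
  → #D2FEA0
75% tint:
  R: 183 + 54 = 237 → 237
  G: 254 + 0.75 = 254.75 → 255
  B: 104 + 113.25 = 217.25 → 217
  → #EDFFD9

#D2FEA0, #EDFFD9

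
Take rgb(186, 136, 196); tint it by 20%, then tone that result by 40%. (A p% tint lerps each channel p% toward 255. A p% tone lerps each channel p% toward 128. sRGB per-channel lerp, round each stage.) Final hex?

Per channel, c → c + 0.2(255 − c):
  R: 186 + 0.2×(255−186) = 186 + 13.8 = 199.8 → 200
  G: 136 + 0.2×(255−136) = 136 + 23.8 = 159.8 → 160
  B: 196 + 0.2×(255−196) = 196 + 11.8 = 207.8 → 208
After the tint: rgb(200, 160, 208) = #C8A0D0.
A 40% tone moves each channel 40% toward 128:
  R: 200 − 28.8 = 171.2 → 171
  G: 160 + 0.4×(128−160) = 160 − 12.8 = 147.2 → 147
  B: 208 + 0.4×(128−208) = 208 − 32 = 176 → 176
rgb(171, 147, 176) = #AB93B0.

#AB93B0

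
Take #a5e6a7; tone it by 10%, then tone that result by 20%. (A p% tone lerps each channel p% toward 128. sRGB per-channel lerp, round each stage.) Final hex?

#a5e6a7 is rgb(165, 230, 167).
Lerp each channel 10% toward 128:
  R: 165 + 0.1×(128−165) = 165 − 3.7 = 161.3 → 161
  G: 230 + 0.1×(128−230) = 230 − 10.2 = 219.8 → 220
  B: 167 − 3.9 = 163.1 → 163
After the tone: rgb(161, 220, 163) = #a1dca3.
A 20% tone moves each channel 20% toward 128:
  R: 161 + 0.2×(128−161) = 161 − 6.6 = 154.4 → 154
  G: 220 + 0.2×(128−220) = 220 − 18.4 = 201.6 → 202
  B: 163 + 0.2×(128−163) = 163 − 7 = 156 → 156
rgb(154, 202, 156) = #9aca9c.

#9aca9c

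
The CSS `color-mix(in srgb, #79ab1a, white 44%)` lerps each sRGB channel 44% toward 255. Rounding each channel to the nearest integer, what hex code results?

#79ab1a is rgb(121, 171, 26).
A 44% tint moves each channel 44% toward 255:
  R: 121 + 0.44×(255−121) = 121 + 58.96 = 179.96 → 180
  G: 171 + 36.96 = 207.96 → 208
  B: 26 + 0.44×(255−26) = 26 + 100.76 = 126.76 → 127
rgb(180, 208, 127) = #b4d07f.

#b4d07f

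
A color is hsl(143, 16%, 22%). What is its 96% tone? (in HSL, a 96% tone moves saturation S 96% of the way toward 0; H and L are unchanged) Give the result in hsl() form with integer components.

hsl(143, 1%, 22%)

S moves 96% from 16 toward 0: 16 − 15.36 = 0.64 → 1.
H and L are unchanged.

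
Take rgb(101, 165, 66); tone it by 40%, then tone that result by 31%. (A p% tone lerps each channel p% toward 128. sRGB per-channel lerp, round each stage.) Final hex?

Per channel, c → c + 0.4(128 − c):
  R: 101 + 10.8 = 111.8 → 112
  G: 165 + 0.4×(128−165) = 165 − 14.8 = 150.2 → 150
  B: 66 + 0.4×(128−66) = 66 + 24.8 = 90.8 → 91
After the tone: rgb(112, 150, 91) = #70965B.
A 31% tone moves each channel 31% toward 128:
  R: 112 + 0.31×(128−112) = 112 + 4.96 = 116.96 → 117
  G: 150 − 6.82 = 143.18 → 143
  B: 91 + 0.31×(128−91) = 91 + 11.47 = 102.47 → 102
rgb(117, 143, 102) = #758F66.

#758F66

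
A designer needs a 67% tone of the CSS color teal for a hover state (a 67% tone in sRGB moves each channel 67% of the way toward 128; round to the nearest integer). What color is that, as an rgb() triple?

rgb(86, 128, 128)

CSS teal is rgb(0, 128, 128).
Lerp each channel 67% toward 128:
  R: 0 + 85.76 = 85.76 → 86
  G: 128 + 0.67×(128−128) = 128 + 0 = 128 → 128
  B: 128 + 0.67×(128−128) = 128 + 0 = 128 → 128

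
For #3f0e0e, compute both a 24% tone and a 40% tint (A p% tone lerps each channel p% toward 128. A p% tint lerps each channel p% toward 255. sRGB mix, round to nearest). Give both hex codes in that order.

#4f2929, #8c6e6e

#3f0e0e is rgb(63, 14, 14).
24% tone:
  R: 63 + 15.6 = 78.6 → 79
  G: 14 + 0.24×(128−14) = 14 + 27.36 = 41.36 → 41
  B: 14 + 0.24×(128−14) = 14 + 27.36 = 41.36 → 41
  → #4f2929
40% tint:
  R: 63 + 0.4×(255−63) = 63 + 76.8 = 139.8 → 140
  G: 14 + 96.4 = 110.4 → 110
  B: 14 + 96.4 = 110.4 → 110
  → #8c6e6e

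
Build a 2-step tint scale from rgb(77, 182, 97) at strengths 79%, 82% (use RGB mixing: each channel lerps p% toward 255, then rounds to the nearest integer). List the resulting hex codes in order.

79%: (77 + 140.62 = 217.62→218, 182 + 57.67 = 239.67→240, 97 + 124.82 = 221.82→222) → #DAF0DE
82%: (77 + 145.96 = 222.96→223, 182 + 59.86 = 241.86→242, 97 + 129.56 = 226.56→227) → #DFF2E3

#DAF0DE, #DFF2E3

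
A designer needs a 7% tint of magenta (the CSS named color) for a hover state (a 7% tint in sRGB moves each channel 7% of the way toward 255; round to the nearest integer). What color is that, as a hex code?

#FF12FF

CSS magenta is rgb(255, 0, 255).
Lerp each channel 7% toward 255:
  R: 255 + 0.07×(255−255) = 255 + 0 = 255 → 255
  G: 0 + 17.85 = 17.85 → 18
  B: 255 + 0.07×(255−255) = 255 + 0 = 255 → 255
rgb(255, 18, 255) = #FF12FF.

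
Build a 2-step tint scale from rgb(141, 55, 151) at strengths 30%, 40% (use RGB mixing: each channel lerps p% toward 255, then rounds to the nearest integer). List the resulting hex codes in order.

30%: (141 + 34.2 = 175.2→175, 55 + 60 = 115→115, 151 + 31.2 = 182.2→182) → #AF73B6
40%: (141 + 45.6 = 186.6→187, 55 + 80 = 135→135, 151 + 41.6 = 192.6→193) → #BB87C1

#AF73B6, #BB87C1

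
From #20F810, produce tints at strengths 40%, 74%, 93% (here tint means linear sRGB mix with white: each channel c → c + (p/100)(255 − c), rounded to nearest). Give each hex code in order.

#79FB70, #C5FDC1, #EFFFEE

#20F810 is rgb(32, 248, 16).
40%: (32 + 89.2 = 121.2→121, 248 + 2.8 = 250.8→251, 16 + 95.6 = 111.6→112) → #79FB70
74%: (32 + 165.02 = 197.02→197, 248 + 5.18 = 253.18→253, 16 + 176.86 = 192.86→193) → #C5FDC1
93%: (32 + 207.39 = 239.39→239, 248 + 6.51 = 254.51→255, 16 + 222.27 = 238.27→238) → #EFFFEE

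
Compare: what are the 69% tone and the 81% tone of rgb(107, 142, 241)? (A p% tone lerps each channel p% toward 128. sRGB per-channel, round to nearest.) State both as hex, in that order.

#7984A3, #7C8395

69% tone:
  R: 107 + 0.69×(128−107) = 107 + 14.49 = 121.49 → 121
  G: 142 − 9.66 = 132.34 → 132
  B: 241 + 0.69×(128−241) = 241 − 77.97 = 163.03 → 163
  → #7984A3
81% tone:
  R: 107 + 17.01 = 124.01 → 124
  G: 142 − 11.34 = 130.66 → 131
  B: 241 − 91.53 = 149.47 → 149
  → #7C8395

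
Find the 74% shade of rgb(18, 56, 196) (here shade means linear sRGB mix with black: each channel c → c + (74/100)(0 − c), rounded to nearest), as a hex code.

#050F33

A 74% shade moves each channel 74% toward 0:
  R: 18 − 13.32 = 4.68 → 5
  G: 56 − 41.44 = 14.56 → 15
  B: 196 − 145.04 = 50.96 → 51
rgb(5, 15, 51) = #050F33.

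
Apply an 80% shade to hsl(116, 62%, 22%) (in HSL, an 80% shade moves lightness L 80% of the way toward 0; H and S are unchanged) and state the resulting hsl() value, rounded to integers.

L moves 80% from 22 toward 0: 22 − 17.6 = 4.4 → 4.
H and S are unchanged.

hsl(116, 62%, 4%)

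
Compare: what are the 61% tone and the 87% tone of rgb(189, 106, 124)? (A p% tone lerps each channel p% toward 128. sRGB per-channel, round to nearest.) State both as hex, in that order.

61% tone:
  R: 189 + 0.61×(128−189) = 189 − 37.21 = 151.79 → 152
  G: 106 + 0.61×(128−106) = 106 + 13.42 = 119.42 → 119
  B: 124 + 2.44 = 126.44 → 126
  → #98777E
87% tone:
  R: 189 + 0.87×(128−189) = 189 − 53.07 = 135.93 → 136
  G: 106 + 19.14 = 125.14 → 125
  B: 124 + 3.48 = 127.48 → 127
  → #887D7F

#98777E, #887D7F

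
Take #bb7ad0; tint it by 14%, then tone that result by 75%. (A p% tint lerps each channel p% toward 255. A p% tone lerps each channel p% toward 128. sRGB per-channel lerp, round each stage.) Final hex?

#918396

#bb7ad0 is rgb(187, 122, 208).
Per channel, c → c + 0.14(255 − c):
  R: 187 + 0.14×(255−187) = 187 + 9.52 = 196.52 → 197
  G: 122 + 18.62 = 140.62 → 141
  B: 208 + 6.58 = 214.58 → 215
After the tint: rgb(197, 141, 215) = #c58dd7.
Per channel, c → c + 0.75(128 − c):
  R: 197 + 0.75×(128−197) = 197 − 51.75 = 145.25 → 145
  G: 141 + 0.75×(128−141) = 141 − 9.75 = 131.25 → 131
  B: 215 + 0.75×(128−215) = 215 − 65.25 = 149.75 → 150
rgb(145, 131, 150) = #918396.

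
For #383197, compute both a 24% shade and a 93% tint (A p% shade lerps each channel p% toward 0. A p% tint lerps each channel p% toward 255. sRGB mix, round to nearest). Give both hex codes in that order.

#383197 is rgb(56, 49, 151).
24% shade:
  R: 56 − 13.44 = 42.56 → 43
  G: 49 − 11.76 = 37.24 → 37
  B: 151 − 36.24 = 114.76 → 115
  → #2b2573
93% tint:
  R: 56 + 0.93×(255−56) = 56 + 185.07 = 241.07 → 241
  G: 49 + 191.58 = 240.58 → 241
  B: 151 + 96.72 = 247.72 → 248
  → #f1f1f8

#2b2573, #f1f1f8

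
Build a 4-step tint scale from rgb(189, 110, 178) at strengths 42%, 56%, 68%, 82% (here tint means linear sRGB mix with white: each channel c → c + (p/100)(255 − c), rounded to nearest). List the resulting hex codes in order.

#D9ABD2, #E2BFDD, #EAD1E6, #F3E5F1

42%: (189 + 27.72 = 216.72→217, 110 + 60.9 = 170.9→171, 178 + 32.34 = 210.34→210) → #D9ABD2
56%: (189 + 36.96 = 225.96→226, 110 + 81.2 = 191.2→191, 178 + 43.12 = 221.12→221) → #E2BFDD
68%: (189 + 44.88 = 233.88→234, 110 + 98.6 = 208.6→209, 178 + 52.36 = 230.36→230) → #EAD1E6
82%: (189 + 54.12 = 243.12→243, 110 + 118.9 = 228.9→229, 178 + 63.14 = 241.14→241) → #F3E5F1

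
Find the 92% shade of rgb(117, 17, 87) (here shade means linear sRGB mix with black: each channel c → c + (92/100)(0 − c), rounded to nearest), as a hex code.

Lerp each channel 92% toward 0:
  R: 117 − 107.64 = 9.36 → 9
  G: 17 + 0.92×(0−17) = 17 − 15.64 = 1.36 → 1
  B: 87 + 0.92×(0−87) = 87 − 80.04 = 6.96 → 7
rgb(9, 1, 7) = #090107.

#090107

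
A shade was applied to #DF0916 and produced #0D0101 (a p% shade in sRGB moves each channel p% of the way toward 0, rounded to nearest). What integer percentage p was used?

#DF0916 is rgb(223, 9, 22); #0D0101 is rgb(13, 1, 1).
On the R channel (widest range): 13 ≈ 223 + (p/100)(0 − 223), so p ≈ 100×(13 − 223)/(0 − 223) = -21000/-223 = 94.17.
p = 94 reproduces all three channels after rounding.

94%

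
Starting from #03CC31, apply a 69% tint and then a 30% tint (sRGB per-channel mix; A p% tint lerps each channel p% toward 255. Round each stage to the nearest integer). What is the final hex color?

#C8F4D2

#03CC31 is rgb(3, 204, 49).
Lerp each channel 69% toward 255:
  R: 3 + 0.69×(255−3) = 3 + 173.88 = 176.88 → 177
  G: 204 + 0.69×(255−204) = 204 + 35.19 = 239.19 → 239
  B: 49 + 0.69×(255−49) = 49 + 142.14 = 191.14 → 191
After the tint: rgb(177, 239, 191) = #B1EFBF.
Per channel, c → c + 0.3(255 − c):
  R: 177 + 23.4 = 200.4 → 200
  G: 239 + 4.8 = 243.8 → 244
  B: 191 + 0.3×(255−191) = 191 + 19.2 = 210.2 → 210
rgb(200, 244, 210) = #C8F4D2.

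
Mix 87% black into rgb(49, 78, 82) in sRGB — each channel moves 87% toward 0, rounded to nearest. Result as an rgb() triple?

Lerp each channel 87% toward 0:
  R: 49 + 0.87×(0−49) = 49 − 42.63 = 6.37 → 6
  G: 78 + 0.87×(0−78) = 78 − 67.86 = 10.14 → 10
  B: 82 + 0.87×(0−82) = 82 − 71.34 = 10.66 → 11

rgb(6, 10, 11)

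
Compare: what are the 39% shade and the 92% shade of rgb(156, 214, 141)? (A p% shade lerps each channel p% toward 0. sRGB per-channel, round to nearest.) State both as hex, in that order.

39% shade:
  R: 156 + 0.39×(0−156) = 156 − 60.84 = 95.16 → 95
  G: 214 − 83.46 = 130.54 → 131
  B: 141 + 0.39×(0−141) = 141 − 54.99 = 86.01 → 86
  → #5F8356
92% shade:
  R: 156 − 143.52 = 12.48 → 12
  G: 214 − 196.88 = 17.12 → 17
  B: 141 + 0.92×(0−141) = 141 − 129.72 = 11.28 → 11
  → #0C110B

#5F8356, #0C110B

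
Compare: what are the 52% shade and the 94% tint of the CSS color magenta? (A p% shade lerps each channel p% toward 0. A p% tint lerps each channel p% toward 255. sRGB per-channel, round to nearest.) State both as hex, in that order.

CSS magenta is rgb(255, 0, 255).
52% shade:
  R: 255 − 132.6 = 122.4 → 122
  G: 0 + 0 = 0 → 0
  B: 255 + 0.52×(0−255) = 255 − 132.6 = 122.4 → 122
  → #7A007A
94% tint:
  R: 255 + 0.94×(255−255) = 255 + 0 = 255 → 255
  G: 0 + 0.94×(255−0) = 0 + 239.7 = 239.7 → 240
  B: 255 + 0 = 255 → 255
  → #FFF0FF

#7A007A, #FFF0FF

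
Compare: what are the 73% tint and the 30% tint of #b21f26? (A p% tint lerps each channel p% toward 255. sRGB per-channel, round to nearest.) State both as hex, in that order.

#eac3c4, #c96267

#b21f26 is rgb(178, 31, 38).
73% tint:
  R: 178 + 0.73×(255−178) = 178 + 56.21 = 234.21 → 234
  G: 31 + 163.52 = 194.52 → 195
  B: 38 + 158.41 = 196.41 → 196
  → #eac3c4
30% tint:
  R: 178 + 23.1 = 201.1 → 201
  G: 31 + 0.3×(255−31) = 31 + 67.2 = 98.2 → 98
  B: 38 + 65.1 = 103.1 → 103
  → #c96267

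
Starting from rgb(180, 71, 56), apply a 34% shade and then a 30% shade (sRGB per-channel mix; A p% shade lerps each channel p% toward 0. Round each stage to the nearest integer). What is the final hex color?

Per channel, c → c + 0.34(0 − c):
  R: 180 − 61.2 = 118.8 → 119
  G: 71 + 0.34×(0−71) = 71 − 24.14 = 46.86 → 47
  B: 56 − 19.04 = 36.96 → 37
After the shade: rgb(119, 47, 37) = #772f25.
Per channel, c → c + 0.3(0 − c):
  R: 119 − 35.7 = 83.3 → 83
  G: 47 − 14.1 = 32.9 → 33
  B: 37 + 0.3×(0−37) = 37 − 11.1 = 25.9 → 26
rgb(83, 33, 26) = #53211a.

#53211a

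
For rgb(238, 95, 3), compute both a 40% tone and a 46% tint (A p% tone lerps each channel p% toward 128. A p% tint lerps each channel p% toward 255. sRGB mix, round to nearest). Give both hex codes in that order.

40% tone:
  R: 238 − 44 = 194 → 194
  G: 95 + 0.4×(128−95) = 95 + 13.2 = 108.2 → 108
  B: 3 + 50 = 53 → 53
  → #c26c35
46% tint:
  R: 238 + 0.46×(255−238) = 238 + 7.82 = 245.82 → 246
  G: 95 + 73.6 = 168.6 → 169
  B: 3 + 0.46×(255−3) = 3 + 115.92 = 118.92 → 119
  → #f6a977

#c26c35, #f6a977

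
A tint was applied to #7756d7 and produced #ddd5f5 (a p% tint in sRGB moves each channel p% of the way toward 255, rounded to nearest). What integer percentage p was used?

#7756d7 is rgb(119, 86, 215); #ddd5f5 is rgb(221, 213, 245).
On the G channel (widest range): 213 ≈ 86 + (p/100)(255 − 86), so p ≈ 100×(213 − 86)/(255 − 86) = 12700/169 = 75.15.
p = 75 reproduces all three channels after rounding.

75%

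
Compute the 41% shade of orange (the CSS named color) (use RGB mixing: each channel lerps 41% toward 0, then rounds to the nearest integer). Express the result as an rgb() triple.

CSS orange is rgb(255, 165, 0).
Lerp each channel 41% toward 0:
  R: 255 + 0.41×(0−255) = 255 − 104.55 = 150.45 → 150
  G: 165 − 67.65 = 97.35 → 97
  B: 0 + 0 = 0 → 0

rgb(150, 97, 0)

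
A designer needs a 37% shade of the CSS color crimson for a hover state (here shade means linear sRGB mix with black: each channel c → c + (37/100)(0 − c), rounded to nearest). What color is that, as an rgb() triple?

rgb(139, 13, 38)

CSS crimson is rgb(220, 20, 60).
A 37% shade moves each channel 37% toward 0:
  R: 220 + 0.37×(0−220) = 220 − 81.4 = 138.6 → 139
  G: 20 + 0.37×(0−20) = 20 − 7.4 = 12.6 → 13
  B: 60 − 22.2 = 37.8 → 38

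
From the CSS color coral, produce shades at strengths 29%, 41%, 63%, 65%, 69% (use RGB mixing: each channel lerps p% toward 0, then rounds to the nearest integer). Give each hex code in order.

#b55a39, #964b2f, #5e2f1e, #592c1c, #4f2719

CSS coral is rgb(255, 127, 80).
29%: (255 − 73.95 = 181.05→181, 127 − 36.83 = 90.17→90, 80 − 23.2 = 56.8→57) → #b55a39
41%: (255 − 104.55 = 150.45→150, 127 − 52.07 = 74.93→75, 80 − 32.8 = 47.2→47) → #964b2f
63%: (255 − 160.65 = 94.35→94, 127 − 80.01 = 46.99→47, 80 − 50.4 = 29.6→30) → #5e2f1e
65%: (255 − 165.75 = 89.25→89, 127 − 82.55 = 44.45→44, 80 − 52 = 28→28) → #592c1c
69%: (255 − 175.95 = 79.05→79, 127 − 87.63 = 39.37→39, 80 − 55.2 = 24.8→25) → #4f2719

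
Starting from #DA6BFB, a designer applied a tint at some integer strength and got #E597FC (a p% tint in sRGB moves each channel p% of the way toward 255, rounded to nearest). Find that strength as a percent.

#DA6BFB is rgb(218, 107, 251); #E597FC is rgb(229, 151, 252).
On the G channel (widest range): 151 ≈ 107 + (p/100)(255 − 107), so p ≈ 100×(151 − 107)/(255 − 107) = 4400/148 = 29.73.
p = 30 reproduces all three channels after rounding.

30%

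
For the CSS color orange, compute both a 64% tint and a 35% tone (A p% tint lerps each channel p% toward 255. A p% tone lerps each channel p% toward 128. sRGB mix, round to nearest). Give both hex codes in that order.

CSS orange is rgb(255, 165, 0).
64% tint:
  R: 255 + 0 = 255 → 255
  G: 165 + 57.6 = 222.6 → 223
  B: 0 + 163.2 = 163.2 → 163
  → #ffdfa3
35% tone:
  R: 255 − 44.45 = 210.55 → 211
  G: 165 − 12.95 = 152.05 → 152
  B: 0 + 44.8 = 44.8 → 45
  → #d3982d

#ffdfa3, #d3982d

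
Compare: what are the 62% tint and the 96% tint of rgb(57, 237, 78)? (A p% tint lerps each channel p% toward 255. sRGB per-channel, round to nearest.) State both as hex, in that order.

62% tint:
  R: 57 + 122.76 = 179.76 → 180
  G: 237 + 0.62×(255−237) = 237 + 11.16 = 248.16 → 248
  B: 78 + 109.74 = 187.74 → 188
  → #B4F8BC
96% tint:
  R: 57 + 0.96×(255−57) = 57 + 190.08 = 247.08 → 247
  G: 237 + 0.96×(255−237) = 237 + 17.28 = 254.28 → 254
  B: 78 + 0.96×(255−78) = 78 + 169.92 = 247.92 → 248
  → #F7FEF8

#B4F8BC, #F7FEF8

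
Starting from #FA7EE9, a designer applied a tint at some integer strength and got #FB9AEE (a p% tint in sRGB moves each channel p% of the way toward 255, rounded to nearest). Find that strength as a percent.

22%

#FA7EE9 is rgb(250, 126, 233); #FB9AEE is rgb(251, 154, 238).
On the G channel (widest range): 154 ≈ 126 + (p/100)(255 − 126), so p ≈ 100×(154 − 126)/(255 − 126) = 2800/129 = 21.71.
p = 22 reproduces all three channels after rounding.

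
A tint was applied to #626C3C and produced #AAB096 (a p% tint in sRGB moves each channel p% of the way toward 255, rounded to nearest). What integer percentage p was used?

46%

#626C3C is rgb(98, 108, 60); #AAB096 is rgb(170, 176, 150).
On the B channel (widest range): 150 ≈ 60 + (p/100)(255 − 60), so p ≈ 100×(150 − 60)/(255 − 60) = 9000/195 = 46.15.
p = 46 reproduces all three channels after rounding.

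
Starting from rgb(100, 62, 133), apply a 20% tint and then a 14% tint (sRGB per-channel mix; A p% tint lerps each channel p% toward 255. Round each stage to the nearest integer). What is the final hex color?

#947BAB

Per channel, c → c + 0.2(255 − c):
  R: 100 + 31 = 131 → 131
  G: 62 + 38.6 = 100.6 → 101
  B: 133 + 0.2×(255−133) = 133 + 24.4 = 157.4 → 157
After the tint: rgb(131, 101, 157) = #83659D.
Lerp each channel 14% toward 255:
  R: 131 + 17.36 = 148.36 → 148
  G: 101 + 21.56 = 122.56 → 123
  B: 157 + 0.14×(255−157) = 157 + 13.72 = 170.72 → 171
rgb(148, 123, 171) = #947BAB.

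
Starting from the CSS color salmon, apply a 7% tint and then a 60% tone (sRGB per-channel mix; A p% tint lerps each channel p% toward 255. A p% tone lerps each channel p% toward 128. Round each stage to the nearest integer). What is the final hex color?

CSS salmon is rgb(250, 128, 114).
Lerp each channel 7% toward 255:
  R: 250 + 0.07×(255−250) = 250 + 0.35 = 250.35 → 250
  G: 128 + 8.89 = 136.89 → 137
  B: 114 + 0.07×(255−114) = 114 + 9.87 = 123.87 → 124
After the tint: rgb(250, 137, 124) = #FA897C.
Per channel, c → c + 0.6(128 − c):
  R: 250 + 0.6×(128−250) = 250 − 73.2 = 176.8 → 177
  G: 137 − 5.4 = 131.6 → 132
  B: 124 + 0.6×(128−124) = 124 + 2.4 = 126.4 → 126
rgb(177, 132, 126) = #B1847E.

#B1847E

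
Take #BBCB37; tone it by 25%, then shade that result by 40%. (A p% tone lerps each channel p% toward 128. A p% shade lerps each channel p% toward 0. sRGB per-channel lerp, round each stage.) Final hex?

#676E2C

#BBCB37 is rgb(187, 203, 55).
Per channel, c → c + 0.25(128 − c):
  R: 187 + 0.25×(128−187) = 187 − 14.75 = 172.25 → 172
  G: 203 + 0.25×(128−203) = 203 − 18.75 = 184.25 → 184
  B: 55 + 18.25 = 73.25 → 73
After the tone: rgb(172, 184, 73) = #ACB849.
Per channel, c → c + 0.4(0 − c):
  R: 172 − 68.8 = 103.2 → 103
  G: 184 + 0.4×(0−184) = 184 − 73.6 = 110.4 → 110
  B: 73 + 0.4×(0−73) = 73 − 29.2 = 43.8 → 44
rgb(103, 110, 44) = #676E2C.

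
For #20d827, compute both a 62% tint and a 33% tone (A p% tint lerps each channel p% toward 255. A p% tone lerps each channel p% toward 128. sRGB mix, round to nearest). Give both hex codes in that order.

#20d827 is rgb(32, 216, 39).
62% tint:
  R: 32 + 0.62×(255−32) = 32 + 138.26 = 170.26 → 170
  G: 216 + 0.62×(255−216) = 216 + 24.18 = 240.18 → 240
  B: 39 + 133.92 = 172.92 → 173
  → #aaf0ad
33% tone:
  R: 32 + 0.33×(128−32) = 32 + 31.68 = 63.68 → 64
  G: 216 − 29.04 = 186.96 → 187
  B: 39 + 0.33×(128−39) = 39 + 29.37 = 68.37 → 68
  → #40bb44

#aaf0ad, #40bb44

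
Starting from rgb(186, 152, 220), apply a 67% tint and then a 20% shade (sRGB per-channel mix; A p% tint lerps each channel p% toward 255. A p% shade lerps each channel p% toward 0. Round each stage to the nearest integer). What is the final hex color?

Per channel, c → c + 0.67(255 − c):
  R: 186 + 0.67×(255−186) = 186 + 46.23 = 232.23 → 232
  G: 152 + 69.01 = 221.01 → 221
  B: 220 + 0.67×(255−220) = 220 + 23.45 = 243.45 → 243
After the tint: rgb(232, 221, 243) = #e8ddf3.
A 20% shade moves each channel 20% toward 0:
  R: 232 + 0.2×(0−232) = 232 − 46.4 = 185.6 → 186
  G: 221 + 0.2×(0−221) = 221 − 44.2 = 176.8 → 177
  B: 243 + 0.2×(0−243) = 243 − 48.6 = 194.4 → 194
rgb(186, 177, 194) = #bab1c2.

#bab1c2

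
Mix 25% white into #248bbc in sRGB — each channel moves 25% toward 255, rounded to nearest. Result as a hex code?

#5ba8cd

#248bbc is rgb(36, 139, 188).
Per channel, c → c + 0.25(255 − c):
  R: 36 + 0.25×(255−36) = 36 + 54.75 = 90.75 → 91
  G: 139 + 0.25×(255−139) = 139 + 29 = 168 → 168
  B: 188 + 0.25×(255−188) = 188 + 16.75 = 204.75 → 205
rgb(91, 168, 205) = #5ba8cd.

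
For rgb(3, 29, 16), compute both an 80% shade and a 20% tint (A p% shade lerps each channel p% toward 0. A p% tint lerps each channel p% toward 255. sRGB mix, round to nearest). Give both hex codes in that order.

#010603, #354a40

80% shade:
  R: 3 + 0.8×(0−3) = 3 − 2.4 = 0.6 → 1
  G: 29 + 0.8×(0−29) = 29 − 23.2 = 5.8 → 6
  B: 16 + 0.8×(0−16) = 16 − 12.8 = 3.2 → 3
  → #010603
20% tint:
  R: 3 + 50.4 = 53.4 → 53
  G: 29 + 0.2×(255−29) = 29 + 45.2 = 74.2 → 74
  B: 16 + 0.2×(255−16) = 16 + 47.8 = 63.8 → 64
  → #354a40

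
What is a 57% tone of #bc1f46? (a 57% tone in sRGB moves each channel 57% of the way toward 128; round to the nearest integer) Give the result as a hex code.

#bc1f46 is rgb(188, 31, 70).
A 57% tone moves each channel 57% toward 128:
  R: 188 + 0.57×(128−188) = 188 − 34.2 = 153.8 → 154
  G: 31 + 0.57×(128−31) = 31 + 55.29 = 86.29 → 86
  B: 70 + 33.06 = 103.06 → 103
rgb(154, 86, 103) = #9a5667.

#9a5667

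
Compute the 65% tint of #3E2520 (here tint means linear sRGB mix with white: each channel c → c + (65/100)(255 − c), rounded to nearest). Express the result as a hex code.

#3E2520 is rgb(62, 37, 32).
A 65% tint moves each channel 65% toward 255:
  R: 62 + 0.65×(255−62) = 62 + 125.45 = 187.45 → 187
  G: 37 + 141.7 = 178.7 → 179
  B: 32 + 0.65×(255−32) = 32 + 144.95 = 176.95 → 177
rgb(187, 179, 177) = #BBB3B1.

#BBB3B1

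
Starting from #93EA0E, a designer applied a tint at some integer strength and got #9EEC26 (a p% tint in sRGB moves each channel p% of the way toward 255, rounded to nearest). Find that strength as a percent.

#93EA0E is rgb(147, 234, 14); #9EEC26 is rgb(158, 236, 38).
On the B channel (widest range): 38 ≈ 14 + (p/100)(255 − 14), so p ≈ 100×(38 − 14)/(255 − 14) = 2400/241 = 9.96.
p = 10 reproduces all three channels after rounding.

10%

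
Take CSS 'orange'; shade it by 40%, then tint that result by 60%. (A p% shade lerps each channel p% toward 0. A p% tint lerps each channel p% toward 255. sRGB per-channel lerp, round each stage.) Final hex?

CSS orange is rgb(255, 165, 0).
A 40% shade moves each channel 40% toward 0:
  R: 255 + 0.4×(0−255) = 255 − 102 = 153 → 153
  G: 165 + 0.4×(0−165) = 165 − 66 = 99 → 99
  B: 0 + 0.4×(0−0) = 0 + 0 = 0 → 0
After the shade: rgb(153, 99, 0) = #996300.
Lerp each channel 60% toward 255:
  R: 153 + 61.2 = 214.2 → 214
  G: 99 + 93.6 = 192.6 → 193
  B: 0 + 0.6×(255−0) = 0 + 153 = 153 → 153
rgb(214, 193, 153) = #D6C199.

#D6C199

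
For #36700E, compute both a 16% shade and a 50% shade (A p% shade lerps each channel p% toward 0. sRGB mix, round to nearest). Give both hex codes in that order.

#2D5E0C, #1B3807

#36700E is rgb(54, 112, 14).
16% shade:
  R: 54 − 8.64 = 45.36 → 45
  G: 112 − 17.92 = 94.08 → 94
  B: 14 + 0.16×(0−14) = 14 − 2.24 = 11.76 → 12
  → #2D5E0C
50% shade:
  R: 54 + 0.5×(0−54) = 54 − 27 = 27 → 27
  G: 112 + 0.5×(0−112) = 112 − 56 = 56 → 56
  B: 14 + 0.5×(0−14) = 14 − 7 = 7 → 7
  → #1B3807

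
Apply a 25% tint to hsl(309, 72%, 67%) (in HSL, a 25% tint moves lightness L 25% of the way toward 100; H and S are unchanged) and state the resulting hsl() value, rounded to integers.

hsl(309, 72%, 75%)

L moves 25% from 67 toward 100: 67 + 8.25 = 75.25 → 75.
H and S are unchanged.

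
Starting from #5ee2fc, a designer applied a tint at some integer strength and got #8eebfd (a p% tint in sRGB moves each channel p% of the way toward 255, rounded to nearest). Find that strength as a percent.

30%

#5ee2fc is rgb(94, 226, 252); #8eebfd is rgb(142, 235, 253).
On the R channel (widest range): 142 ≈ 94 + (p/100)(255 − 94), so p ≈ 100×(142 − 94)/(255 − 94) = 4800/161 = 29.81.
p = 30 reproduces all three channels after rounding.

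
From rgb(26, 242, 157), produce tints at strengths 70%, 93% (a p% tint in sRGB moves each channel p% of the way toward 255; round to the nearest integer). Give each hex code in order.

70%: (26 + 160.3 = 186.3→186, 242 + 9.1 = 251.1→251, 157 + 68.6 = 225.6→226) → #BAFBE2
93%: (26 + 212.97 = 238.97→239, 242 + 12.09 = 254.09→254, 157 + 91.14 = 248.14→248) → #EFFEF8

#BAFBE2, #EFFEF8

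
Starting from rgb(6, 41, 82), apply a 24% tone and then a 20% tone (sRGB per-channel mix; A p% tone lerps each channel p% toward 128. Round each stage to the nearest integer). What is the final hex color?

Lerp each channel 24% toward 128:
  R: 6 + 0.24×(128−6) = 6 + 29.28 = 35.28 → 35
  G: 41 + 0.24×(128−41) = 41 + 20.88 = 61.88 → 62
  B: 82 + 0.24×(128−82) = 82 + 11.04 = 93.04 → 93
After the tone: rgb(35, 62, 93) = #233e5d.
A 20% tone moves each channel 20% toward 128:
  R: 35 + 0.2×(128−35) = 35 + 18.6 = 53.6 → 54
  G: 62 + 0.2×(128−62) = 62 + 13.2 = 75.2 → 75
  B: 93 + 0.2×(128−93) = 93 + 7 = 100 → 100
rgb(54, 75, 100) = #364b64.

#364b64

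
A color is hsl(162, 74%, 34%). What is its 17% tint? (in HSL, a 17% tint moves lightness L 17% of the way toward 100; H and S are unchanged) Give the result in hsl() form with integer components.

L moves 17% from 34 toward 100: 34 + 11.22 = 45.22 → 45.
H and S are unchanged.

hsl(162, 74%, 45%)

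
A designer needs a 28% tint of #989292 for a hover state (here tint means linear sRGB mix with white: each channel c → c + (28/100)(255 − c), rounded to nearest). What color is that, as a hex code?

#B5B1B1

#989292 is rgb(152, 146, 146).
Per channel, c → c + 0.28(255 − c):
  R: 152 + 0.28×(255−152) = 152 + 28.84 = 180.84 → 181
  G: 146 + 0.28×(255−146) = 146 + 30.52 = 176.52 → 177
  B: 146 + 30.52 = 176.52 → 177
rgb(181, 177, 177) = #B5B1B1.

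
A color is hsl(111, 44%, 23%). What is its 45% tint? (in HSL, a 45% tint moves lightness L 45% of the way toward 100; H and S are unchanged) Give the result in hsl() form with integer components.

L moves 45% from 23 toward 100: 23 + 34.65 = 57.65 → 58.
H and S are unchanged.

hsl(111, 44%, 58%)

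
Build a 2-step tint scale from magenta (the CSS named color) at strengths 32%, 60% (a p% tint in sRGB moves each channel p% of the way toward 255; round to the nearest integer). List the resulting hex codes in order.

#FF52FF, #FF99FF

CSS magenta is rgb(255, 0, 255).
32%: (255→255, 0 + 81.6 = 81.6→82, 255→255) → #FF52FF
60%: (255→255, 0 + 153 = 153→153, 255→255) → #FF99FF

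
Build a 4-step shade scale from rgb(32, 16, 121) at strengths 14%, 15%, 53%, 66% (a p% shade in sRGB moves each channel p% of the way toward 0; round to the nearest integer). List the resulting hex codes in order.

#1C0E68, #1B0E67, #0F0839, #0B0529

14%: (32 − 4.48 = 27.52→28, 16 − 2.24 = 13.76→14, 121 − 16.94 = 104.06→104) → #1C0E68
15%: (32 − 4.8 = 27.2→27, 16 − 2.4 = 13.6→14, 121 − 18.15 = 102.85→103) → #1B0E67
53%: (32 − 16.96 = 15.04→15, 16 − 8.48 = 7.52→8, 121 − 64.13 = 56.87→57) → #0F0839
66%: (32 − 21.12 = 10.88→11, 16 − 10.56 = 5.44→5, 121 − 79.86 = 41.14→41) → #0B0529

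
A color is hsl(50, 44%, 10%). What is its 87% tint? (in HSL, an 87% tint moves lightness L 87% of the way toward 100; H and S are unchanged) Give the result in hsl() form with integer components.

L moves 87% from 10 toward 100: 10 + 78.3 = 88.3 → 88.
H and S are unchanged.

hsl(50, 44%, 88%)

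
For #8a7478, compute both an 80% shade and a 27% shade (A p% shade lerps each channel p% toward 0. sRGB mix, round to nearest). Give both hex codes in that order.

#8a7478 is rgb(138, 116, 120).
80% shade:
  R: 138 + 0.8×(0−138) = 138 − 110.4 = 27.6 → 28
  G: 116 + 0.8×(0−116) = 116 − 92.8 = 23.2 → 23
  B: 120 + 0.8×(0−120) = 120 − 96 = 24 → 24
  → #1c1718
27% shade:
  R: 138 + 0.27×(0−138) = 138 − 37.26 = 100.74 → 101
  G: 116 − 31.32 = 84.68 → 85
  B: 120 − 32.4 = 87.6 → 88
  → #655558

#1c1718, #655558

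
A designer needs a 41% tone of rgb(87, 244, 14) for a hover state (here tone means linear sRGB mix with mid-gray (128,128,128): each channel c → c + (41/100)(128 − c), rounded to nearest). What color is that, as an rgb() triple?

rgb(104, 196, 61)

A 41% tone moves each channel 41% toward 128:
  R: 87 + 0.41×(128−87) = 87 + 16.81 = 103.81 → 104
  G: 244 + 0.41×(128−244) = 244 − 47.56 = 196.44 → 196
  B: 14 + 46.74 = 60.74 → 61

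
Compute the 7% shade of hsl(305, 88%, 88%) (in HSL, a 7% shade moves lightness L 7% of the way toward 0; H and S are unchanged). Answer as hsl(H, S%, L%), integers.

hsl(305, 88%, 82%)

L moves 7% from 88 toward 0: 88 − 6.16 = 81.84 → 82.
H and S are unchanged.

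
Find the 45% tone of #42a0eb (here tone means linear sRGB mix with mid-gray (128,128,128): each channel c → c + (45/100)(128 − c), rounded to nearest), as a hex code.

#42a0eb is rgb(66, 160, 235).
Per channel, c → c + 0.45(128 − c):
  R: 66 + 0.45×(128−66) = 66 + 27.9 = 93.9 → 94
  G: 160 + 0.45×(128−160) = 160 − 14.4 = 145.6 → 146
  B: 235 + 0.45×(128−235) = 235 − 48.15 = 186.85 → 187
rgb(94, 146, 187) = #5e92bb.

#5e92bb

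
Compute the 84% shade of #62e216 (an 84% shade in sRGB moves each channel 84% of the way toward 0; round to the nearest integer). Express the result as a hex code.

#102404

#62e216 is rgb(98, 226, 22).
Per channel, c → c + 0.84(0 − c):
  R: 98 − 82.32 = 15.68 → 16
  G: 226 + 0.84×(0−226) = 226 − 189.84 = 36.16 → 36
  B: 22 + 0.84×(0−22) = 22 − 18.48 = 3.52 → 4
rgb(16, 36, 4) = #102404.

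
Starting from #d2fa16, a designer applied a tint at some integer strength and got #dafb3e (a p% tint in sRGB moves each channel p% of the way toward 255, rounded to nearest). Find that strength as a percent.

17%

#d2fa16 is rgb(210, 250, 22); #dafb3e is rgb(218, 251, 62).
On the B channel (widest range): 62 ≈ 22 + (p/100)(255 − 22), so p ≈ 100×(62 − 22)/(255 − 22) = 4000/233 = 17.17.
p = 17 reproduces all three channels after rounding.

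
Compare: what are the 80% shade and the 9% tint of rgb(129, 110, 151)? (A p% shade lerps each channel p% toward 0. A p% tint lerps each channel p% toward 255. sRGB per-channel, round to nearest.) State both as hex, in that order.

80% shade:
  R: 129 − 103.2 = 25.8 → 26
  G: 110 − 88 = 22 → 22
  B: 151 + 0.8×(0−151) = 151 − 120.8 = 30.2 → 30
  → #1A161E
9% tint:
  R: 129 + 0.09×(255−129) = 129 + 11.34 = 140.34 → 140
  G: 110 + 13.05 = 123.05 → 123
  B: 151 + 0.09×(255−151) = 151 + 9.36 = 160.36 → 160
  → #8C7BA0

#1A161E, #8C7BA0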